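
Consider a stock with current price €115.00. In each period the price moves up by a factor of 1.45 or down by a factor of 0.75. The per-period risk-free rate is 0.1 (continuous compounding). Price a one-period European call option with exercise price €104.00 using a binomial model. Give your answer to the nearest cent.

€28.81

Risk-neutral probability p = (e^0.1 − 0.75)/(1.45 − 0.75) = 0.3552/0.7000 = 0.5074
Terminal stock prices: S_u = 166.8, S_d = 86.25
Terminal payoffs (S − K): max(62.75, 0) = 62.75, max(-17.75, 0) = 0
Node 0 (S = 115): V_0 = e^(−0.1)·[0.5074·62.7500 + 0.4926·0.0000] = 28.8087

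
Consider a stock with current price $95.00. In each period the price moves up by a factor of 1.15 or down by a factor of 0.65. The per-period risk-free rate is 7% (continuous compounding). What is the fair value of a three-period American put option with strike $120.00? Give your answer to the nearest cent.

Risk-neutral probability p = (e^0.07 − 0.65)/(1.15 − 0.65) = 0.4225/0.5000 = 0.8450
Terminal stock prices: S_uuu = 144.5, S_uud = 81.66, S_udd = 46.16, S_ddd = 26.09
Terminal payoffs (K − S): max(-24.48, 0) = 0, max(38.34, 0) = 38.34, max(73.84, 0) = 73.84, max(93.91, 0) = 93.91
Node uu (S = 125.6): continuation = e^(−0.07)·[0.8450·0.0000 + 0.1550·38.3356] = 5.5397; exercise value = 0.0000 ≤ continuation, so V_uu = 5.5397
Node ud (S = 71.01): continuation = e^(−0.07)·[0.8450·38.3356 + 0.1550·73.8419] = 40.8748; exercise value = 48.9875 > continuation, so V_ud = 48.9875 (exercise)
Node dd (S = 40.14): continuation = e^(−0.07)·[0.8450·73.8419 + 0.1550·93.9106] = 71.7498; exercise value = 79.8625 > continuation, so V_dd = 79.8625 (exercise)
Node u (S = 109.2): continuation = e^(−0.07)·[0.8450·5.5397 + 0.1550·48.9875] = 11.4437; exercise value = 10.7500 ≤ continuation, so V_u = 11.4437
Node d (S = 61.75): continuation = e^(−0.07)·[0.8450·48.9875 + 0.1550·79.8625] = 50.1373; exercise value = 58.2500 > continuation, so V_d = 58.2500 (exercise)
Node 0 (S = 95): continuation = e^(−0.07)·[0.8450·11.4437 + 0.1550·58.2500] = 17.4338; exercise value = 25.0000 > continuation, so V_0 = 25.0000 (exercise)

$25.00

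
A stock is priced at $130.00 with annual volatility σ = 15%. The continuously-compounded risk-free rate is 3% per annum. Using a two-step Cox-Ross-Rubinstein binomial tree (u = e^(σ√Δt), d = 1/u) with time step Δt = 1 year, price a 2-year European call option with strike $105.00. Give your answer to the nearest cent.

CRR parameters: u = e^(σ√Δt) = e^(0.15·√1) = 1.1618, d = 1/u = 0.8607
Per-period rate: rΔt = 0.03·1 = 0.03, so R = e^0.03 = 1.0305
Risk-neutral probability p = (e^0.03 − 0.8607)/(1.1618 − 0.8607) = 0.1697/0.3011 = 0.5637
Terminal stock prices: S_uu = 175.5, S_ud = 130, S_dd = 96.31
Terminal payoffs (S − K): max(70.48, 0) = 70.48, max(25, 0) = 25, max(-8.694, 0) = 0
Node u (S = 151): V_u = e^(−0.03)·[0.5637·70.4816 + 0.4363·25.0000] = 49.1417
Node d (S = 111.9): V_d = e^(−0.03)·[0.5637·25.0000 + 0.4363·0.0000] = 13.6761
Node 0 (S = 130): V_0 = e^(−0.03)·[0.5637·49.1417 + 0.4363·13.6761] = 32.6732

$32.67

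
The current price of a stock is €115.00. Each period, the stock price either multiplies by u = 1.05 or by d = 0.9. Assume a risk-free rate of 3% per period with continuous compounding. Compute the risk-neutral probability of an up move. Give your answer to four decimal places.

Risk-neutral probability p = (e^0.03 − 0.9)/(1.05 − 0.9) = 0.1305/0.1500 = 0.8697

p = 0.8697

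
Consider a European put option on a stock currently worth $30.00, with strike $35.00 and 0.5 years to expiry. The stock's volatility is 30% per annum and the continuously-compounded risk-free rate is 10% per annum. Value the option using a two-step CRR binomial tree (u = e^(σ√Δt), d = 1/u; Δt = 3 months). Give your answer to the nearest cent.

CRR parameters: u = e^(σ√Δt) = e^(0.3·√0.25) = 1.1618, d = 1/u = 0.8607
Per-period rate: rΔt = 0.1·0.25 = 0.025, so R = e^0.025 = 1.0253
Risk-neutral probability p = (e^0.025 − 0.8607)/(1.1618 − 0.8607) = 0.1646/0.3011 = 0.5466
Terminal stock prices: S_uu = 40.5, S_ud = 30, S_dd = 22.22
Terminal payoffs (K − S): max(-5.496, 0) = 0, max(5, 0) = 5, max(12.78, 0) = 12.78
Node u (S = 34.86): V_u = e^(−0.025)·[0.5466·0.0000 + 0.4534·5.0000] = 2.2108
Node d (S = 25.82): V_d = e^(−0.025)·[0.5466·5.0000 + 0.4534·12.7755] = 8.3146
Node 0 (S = 30): V_0 = e^(−0.025)·[0.5466·2.2108 + 0.4534·8.3146] = 4.8551

$4.86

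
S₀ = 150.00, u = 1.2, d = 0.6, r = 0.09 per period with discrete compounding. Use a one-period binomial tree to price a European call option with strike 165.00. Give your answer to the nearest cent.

Risk-neutral probability p = (1 + 0.09 − 0.6)/(1.2 − 0.6) = 0.4900/0.6000 = 0.8167
Terminal stock prices: S_u = 180, S_d = 90
Terminal payoffs (S − K): max(15, 0) = 15, max(-75, 0) = 0
Node 0 (S = 150): V_0 = 1/1.09·[0.8167·15.0000 + 0.1833·0.0000] = 11.2385

11.24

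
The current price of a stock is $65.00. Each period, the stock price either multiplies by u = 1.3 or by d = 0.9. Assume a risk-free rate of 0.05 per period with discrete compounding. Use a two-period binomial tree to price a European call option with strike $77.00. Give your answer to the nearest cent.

$4.19

Risk-neutral probability p = (1 + 0.05 − 0.9)/(1.3 − 0.9) = 0.1500/0.4000 = 0.3750
Terminal stock prices: S_uu = 109.9, S_ud = 76.05, S_dd = 52.65
Terminal payoffs (S − K): max(32.85, 0) = 32.85, max(-0.95, 0) = 0, max(-24.35, 0) = 0
Node u (S = 84.5): V_u = 1/1.05·[0.3750·32.8500 + 0.6250·0.0000] = 11.7321
Node d (S = 58.5): V_d = 1/1.05·[0.3750·0.0000 + 0.6250·0.0000] = 0.0000
Node 0 (S = 65): V_0 = 1/1.05·[0.3750·11.7321 + 0.6250·0.0000] = 4.1901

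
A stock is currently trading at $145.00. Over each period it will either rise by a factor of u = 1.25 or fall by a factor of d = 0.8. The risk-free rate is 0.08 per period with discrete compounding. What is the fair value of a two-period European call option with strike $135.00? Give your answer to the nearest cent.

$34.42

Risk-neutral probability p = (1 + 0.08 − 0.8)/(1.25 − 0.8) = 0.2800/0.4500 = 0.6222
Terminal stock prices: S_uu = 226.6, S_ud = 145, S_dd = 92.8
Terminal payoffs (S − K): max(91.56, 0) = 91.56, max(10, 0) = 10, max(-42.2, 0) = 0
Node u (S = 181.2): V_u = 1/1.08·[0.6222·91.5625 + 0.3778·10.0000] = 56.2500
Node d (S = 116): V_d = 1/1.08·[0.6222·10.0000 + 0.3778·0.0000] = 5.7613
Node 0 (S = 145): V_0 = 1/1.08·[0.6222·56.2500 + 0.3778·5.7613] = 34.4227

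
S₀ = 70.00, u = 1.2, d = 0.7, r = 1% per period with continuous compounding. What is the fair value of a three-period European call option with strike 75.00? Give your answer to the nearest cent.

Risk-neutral probability p = (e^0.01 − 0.7)/(1.2 − 0.7) = 0.3101/0.5000 = 0.6201
Terminal stock prices: S_uuu = 121, S_uud = 70.56, S_udd = 41.16, S_ddd = 24.01
Terminal payoffs (S − K): max(45.96, 0) = 45.96, max(-4.44, 0) = 0, max(-33.84, 0) = 0, max(-50.99, 0) = 0
Node uu (S = 100.8): V_uu = e^(−0.01)·[0.6201·45.9600 + 0.3799·0.0000] = 28.2162
Node ud (S = 58.8): V_ud = e^(−0.01)·[0.6201·0.0000 + 0.3799·0.0000] = 0.0000
Node dd (S = 34.3): V_dd = e^(−0.01)·[0.6201·0.0000 + 0.3799·0.0000] = 0.0000
Node u (S = 84): V_u = e^(−0.01)·[0.6201·28.2162 + 0.3799·0.0000] = 17.3228
Node d (S = 49): V_d = e^(−0.01)·[0.6201·0.0000 + 0.3799·0.0000] = 0.0000
Node 0 (S = 70): V_0 = e^(−0.01)·[0.6201·17.3228 + 0.3799·0.0000] = 10.6350

10.63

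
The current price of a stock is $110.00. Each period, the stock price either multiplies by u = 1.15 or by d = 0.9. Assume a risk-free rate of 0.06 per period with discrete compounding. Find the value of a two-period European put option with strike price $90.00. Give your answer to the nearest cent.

Risk-neutral probability p = (1 + 0.06 − 0.9)/(1.15 − 0.9) = 0.1600/0.2500 = 0.6400
Terminal stock prices: S_uu = 145.5, S_ud = 113.8, S_dd = 89.1
Terminal payoffs (K − S): max(-55.47, 0) = 0, max(-23.85, 0) = 0, max(0.9, 0) = 0.9
Node u (S = 126.5): V_u = 1/1.06·[0.6400·0.0000 + 0.3600·0.0000] = 0.0000
Node d (S = 99): V_d = 1/1.06·[0.6400·0.0000 + 0.3600·0.9000] = 0.3057
Node 0 (S = 110): V_0 = 1/1.06·[0.6400·0.0000 + 0.3600·0.3057] = 0.1038

$0.10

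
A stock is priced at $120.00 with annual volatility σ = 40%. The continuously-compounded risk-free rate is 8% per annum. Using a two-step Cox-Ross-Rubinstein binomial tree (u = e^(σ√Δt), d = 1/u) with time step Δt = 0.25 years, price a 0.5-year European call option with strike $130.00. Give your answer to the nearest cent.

$11.79

CRR parameters: u = e^(σ√Δt) = e^(0.4·√0.25) = 1.2214, d = 1/u = 0.8187
Per-period rate: rΔt = 0.08·0.25 = 0.02, so R = e^0.02 = 1.0202
Risk-neutral probability p = (e^0.02 − 0.8187)/(1.2214 − 0.8187) = 0.2015/0.4027 = 0.5003
Terminal stock prices: S_uu = 179, S_ud = 120, S_dd = 80.44
Terminal payoffs (S − K): max(49.02, 0) = 49.02, max(-10, 0) = 0, max(-49.56, 0) = 0
Node u (S = 146.6): V_u = e^(−0.02)·[0.5003·49.0190 + 0.4997·0.0000] = 24.0402
Node d (S = 98.25): V_d = e^(−0.02)·[0.5003·0.0000 + 0.4997·0.0000] = 0.0000
Node 0 (S = 120): V_0 = e^(−0.02)·[0.5003·24.0402 + 0.4997·0.0000] = 11.7900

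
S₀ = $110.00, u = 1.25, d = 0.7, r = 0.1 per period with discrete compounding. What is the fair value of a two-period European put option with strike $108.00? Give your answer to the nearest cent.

Risk-neutral probability p = (1 + 0.1 − 0.7)/(1.25 − 0.7) = 0.4000/0.5500 = 0.7273
Terminal stock prices: S_uu = 171.9, S_ud = 96.25, S_dd = 53.9
Terminal payoffs (K − S): max(-63.88, 0) = 0, max(11.75, 0) = 11.75, max(54.1, 0) = 54.1
Node u (S = 137.5): V_u = 1/1.1·[0.7273·0.0000 + 0.2727·11.7500] = 2.9132
Node d (S = 77): V_d = 1/1.1·[0.7273·11.7500 + 0.2727·54.1000] = 21.1818
Node 0 (S = 110): V_0 = 1/1.1·[0.7273·2.9132 + 0.2727·21.1818] = 7.1778

$7.18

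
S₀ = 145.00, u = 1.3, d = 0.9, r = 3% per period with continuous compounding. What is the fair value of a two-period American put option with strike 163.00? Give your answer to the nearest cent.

21.25

Risk-neutral probability p = (e^0.03 − 0.9)/(1.3 − 0.9) = 0.1305/0.4000 = 0.3261
Terminal stock prices: S_uu = 245.1, S_ud = 169.7, S_dd = 117.5
Terminal payoffs (K − S): max(-82.05, 0) = 0, max(-6.65, 0) = 0, max(45.55, 0) = 45.55
Node u (S = 188.5): continuation = e^(−0.03)·[0.3261·0.0000 + 0.6739·0.0000] = 0.0000; exercise value = 0.0000 ≤ continuation, so V_u = 0.0000
Node d (S = 130.5): continuation = e^(−0.03)·[0.3261·0.0000 + 0.6739·45.5500] = 29.7873; exercise value = 32.5000 > continuation, so V_d = 32.5000 (exercise)
Node 0 (S = 145): continuation = e^(−0.03)·[0.3261·0.0000 + 0.6739·32.5000] = 21.2533; exercise value = 18.0000 ≤ continuation, so V_0 = 21.2533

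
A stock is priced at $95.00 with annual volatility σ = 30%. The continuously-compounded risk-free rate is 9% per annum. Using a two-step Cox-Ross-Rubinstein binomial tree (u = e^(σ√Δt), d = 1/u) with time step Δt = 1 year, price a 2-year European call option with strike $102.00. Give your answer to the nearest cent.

CRR parameters: u = e^(σ√Δt) = e^(0.3·√1) = 1.3499, d = 1/u = 0.7408
Per-period rate: rΔt = 0.09·1 = 0.09, so R = e^0.09 = 1.0942
Risk-neutral probability p = (e^0.09 − 0.7408)/(1.3499 − 0.7408) = 0.3534/0.6090 = 0.5802
Terminal stock prices: S_uu = 173.1, S_ud = 95, S_dd = 52.14
Terminal payoffs (S − K): max(71.1, 0) = 71.1, max(-7, 0) = 0, max(-49.86, 0) = 0
Node u (S = 128.2): V_u = e^(−0.09)·[0.5802·71.1013 + 0.4198·0.0000] = 37.7014
Node d (S = 70.38): V_d = e^(−0.09)·[0.5802·0.0000 + 0.4198·0.0000] = 0.0000
Node 0 (S = 95): V_0 = e^(−0.09)·[0.5802·37.7014 + 0.4198·0.0000] = 19.9911

$19.99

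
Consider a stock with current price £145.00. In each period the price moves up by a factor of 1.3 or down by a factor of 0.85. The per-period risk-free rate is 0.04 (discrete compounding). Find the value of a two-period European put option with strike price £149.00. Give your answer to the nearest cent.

Risk-neutral probability p = (1 + 0.04 − 0.85)/(1.3 − 0.85) = 0.1900/0.4500 = 0.4222
Terminal stock prices: S_uu = 245.1, S_ud = 160.2, S_dd = 104.8
Terminal payoffs (K − S): max(-96.05, 0) = 0, max(-11.22, 0) = 0, max(44.24, 0) = 44.24
Node u (S = 188.5): V_u = 1/1.04·[0.4222·0.0000 + 0.5778·0.0000] = 0.0000
Node d (S = 123.2): V_d = 1/1.04·[0.4222·0.0000 + 0.5778·44.2375] = 24.5764
Node 0 (S = 145): V_0 = 1/1.04·[0.4222·0.0000 + 0.5778·24.5764] = 13.6535

£13.65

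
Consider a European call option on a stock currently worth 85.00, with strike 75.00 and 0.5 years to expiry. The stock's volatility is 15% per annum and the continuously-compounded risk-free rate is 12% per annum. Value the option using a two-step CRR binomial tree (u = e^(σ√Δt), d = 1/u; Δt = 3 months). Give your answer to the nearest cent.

CRR parameters: u = e^(σ√Δt) = e^(0.15·√0.25) = 1.0779, d = 1/u = 0.9277
Per-period rate: rΔt = 0.12·0.25 = 0.03, so R = e^0.03 = 1.0305
Risk-neutral probability p = (e^0.03 − 0.9277)/(1.0779 − 0.9277) = 0.1027/0.1501 = 0.6841
Terminal stock prices: S_uu = 98.76, S_ud = 85, S_dd = 73.16
Terminal payoffs (S − K): max(23.76, 0) = 23.76, max(10, 0) = 10, max(-1.84, 0) = 0
Node u (S = 91.62): V_u = e^(−0.03)·[0.6841·23.7559 + 0.3159·10.0000] = 18.8367
Node d (S = 78.86): V_d = e^(−0.03)·[0.6841·10.0000 + 0.3159·0.0000] = 6.6388
Node 0 (S = 85): V_0 = e^(−0.03)·[0.6841·18.8367 + 0.3159·6.6388] = 14.5406

14.54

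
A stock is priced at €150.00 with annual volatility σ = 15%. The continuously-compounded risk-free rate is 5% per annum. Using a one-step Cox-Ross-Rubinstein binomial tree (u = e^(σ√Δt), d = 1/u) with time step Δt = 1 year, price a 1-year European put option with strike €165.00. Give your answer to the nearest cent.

CRR parameters: u = e^(σ√Δt) = e^(0.15·√1) = 1.1618, d = 1/u = 0.8607
Per-period rate: rΔt = 0.05·1 = 0.05, so R = e^0.05 = 1.0513
Risk-neutral probability p = (e^0.05 − 0.8607)/(1.1618 − 0.8607) = 0.1906/0.3011 = 0.6328
Terminal stock prices: S_u = 174.3, S_d = 129.1
Terminal payoffs (K − S): max(-9.275, 0) = 0, max(35.89, 0) = 35.89
Node 0 (S = 150): V_0 = e^(−0.05)·[0.6328·0.0000 + 0.3672·35.8938] = 12.5362

€12.54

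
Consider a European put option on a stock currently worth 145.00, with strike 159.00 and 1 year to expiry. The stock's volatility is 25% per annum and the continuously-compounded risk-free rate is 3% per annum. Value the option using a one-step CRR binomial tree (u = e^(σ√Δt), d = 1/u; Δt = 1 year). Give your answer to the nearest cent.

CRR parameters: u = e^(σ√Δt) = e^(0.25·√1) = 1.2840, d = 1/u = 0.7788
Per-period rate: rΔt = 0.03·1 = 0.03, so R = e^0.03 = 1.0305
Risk-neutral probability p = (e^0.03 − 0.7788)/(1.2840 − 0.7788) = 0.2517/0.5052 = 0.4981
Terminal stock prices: S_u = 186.2, S_d = 112.9
Terminal payoffs (K − S): max(-27.18, 0) = 0, max(46.07, 0) = 46.07
Node 0 (S = 145): V_0 = e^(−0.03)·[0.4981·0.0000 + 0.5019·46.0739] = 22.4409

22.44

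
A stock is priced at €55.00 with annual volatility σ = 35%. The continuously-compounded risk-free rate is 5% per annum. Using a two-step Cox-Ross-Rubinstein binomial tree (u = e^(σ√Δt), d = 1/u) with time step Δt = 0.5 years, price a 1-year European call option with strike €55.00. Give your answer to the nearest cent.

CRR parameters: u = e^(σ√Δt) = e^(0.35·√0.5) = 1.2808, d = 1/u = 0.7808
Per-period rate: rΔt = 0.05·0.5 = 0.025, so R = e^0.025 = 1.0253
Risk-neutral probability p = (e^0.025 − 0.7808)/(1.2808 − 0.7808) = 0.2446/0.5000 = 0.4891
Terminal stock prices: S_uu = 90.23, S_ud = 55, S_dd = 33.53
Terminal payoffs (S − K): max(35.23, 0) = 35.23, max(0, 0) = 0, max(-21.47, 0) = 0
Node u (S = 70.44): V_u = e^(−0.025)·[0.4891·35.2251 + 0.5109·0.0000] = 16.8021
Node d (S = 42.94): V_d = e^(−0.025)·[0.4891·0.0000 + 0.5109·0.0000] = 0.0000
Node 0 (S = 55): V_0 = e^(−0.025)·[0.4891·16.8021 + 0.5109·0.0000] = 8.0145

€8.01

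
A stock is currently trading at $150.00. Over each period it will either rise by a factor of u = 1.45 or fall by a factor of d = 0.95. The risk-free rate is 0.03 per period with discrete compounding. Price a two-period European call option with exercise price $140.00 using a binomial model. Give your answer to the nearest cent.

Risk-neutral probability p = (1 + 0.03 − 0.95)/(1.45 − 0.95) = 0.0800/0.5000 = 0.1600
Terminal stock prices: S_uu = 315.4, S_ud = 206.6, S_dd = 135.4
Terminal payoffs (S − K): max(175.4, 0) = 175.4, max(66.62, 0) = 66.62, max(-4.625, 0) = 0
Node u (S = 217.5): V_u = 1/1.03·[0.1600·175.3750 + 0.8400·66.6250] = 81.5777
Node d (S = 142.5): V_d = 1/1.03·[0.1600·66.6250 + 0.8400·0.0000] = 10.3495
Node 0 (S = 150): V_0 = 1/1.03·[0.1600·81.5777 + 0.8400·10.3495] = 21.1126

$21.11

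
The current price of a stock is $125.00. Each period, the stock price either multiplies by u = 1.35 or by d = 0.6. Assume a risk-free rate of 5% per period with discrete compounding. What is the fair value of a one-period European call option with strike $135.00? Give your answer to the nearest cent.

Risk-neutral probability p = (1 + 0.05 − 0.6)/(1.35 − 0.6) = 0.4500/0.7500 = 0.6000
Terminal stock prices: S_u = 168.8, S_d = 75
Terminal payoffs (S − K): max(33.75, 0) = 33.75, max(-60, 0) = 0
Node 0 (S = 125): V_0 = 1/1.05·[0.6000·33.7500 + 0.4000·0.0000] = 19.2857

$19.29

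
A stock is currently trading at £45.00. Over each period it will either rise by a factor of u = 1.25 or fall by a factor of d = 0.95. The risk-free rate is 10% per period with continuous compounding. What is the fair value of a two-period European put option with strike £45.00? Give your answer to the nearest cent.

£0.84

Risk-neutral probability p = (e^0.1 − 0.95)/(1.25 − 0.95) = 0.1552/0.3000 = 0.5172
Terminal stock prices: S_uu = 70.31, S_ud = 53.44, S_dd = 40.61
Terminal payoffs (K − S): max(-25.31, 0) = 0, max(-8.438, 0) = 0, max(4.388, 0) = 4.388
Node u (S = 56.25): V_u = e^(−0.1)·[0.5172·0.0000 + 0.4828·0.0000] = 0.0000
Node d (S = 42.75): V_d = e^(−0.1)·[0.5172·0.0000 + 0.4828·4.3875] = 1.9166
Node 0 (S = 45): V_0 = e^(−0.1)·[0.5172·0.0000 + 0.4828·1.9166] = 0.8372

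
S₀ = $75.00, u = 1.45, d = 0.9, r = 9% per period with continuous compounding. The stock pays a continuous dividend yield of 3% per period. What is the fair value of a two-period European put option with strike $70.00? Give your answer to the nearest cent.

$3.85

Per-period risk-free factor R = e^0.09 = 1.0942; dividend-adjusted growth = e^(0.09−0.03) = 1.0618.
Risk-neutral probability p = (1.0618 − 0.9)/(1.45 − 0.9) = 0.1618/0.5500 = 0.2942
Terminal stock prices: S_uu = 157.7, S_ud = 97.88, S_dd = 60.75
Terminal payoffs (K − S): max(-87.69, 0) = 0, max(-27.88, 0) = 0, max(9.25, 0) = 9.25
Node u (S = 108.8): V_u = e^(−0.09)·[0.2942·0.0000 + 0.7058·0.0000] = 0.0000
Node d (S = 67.5): V_d = e^(−0.09)·[0.2942·0.0000 + 0.7058·9.2500] = 5.9663
Node 0 (S = 75): V_0 = e^(−0.09)·[0.2942·0.0000 + 0.7058·5.9663] = 3.8483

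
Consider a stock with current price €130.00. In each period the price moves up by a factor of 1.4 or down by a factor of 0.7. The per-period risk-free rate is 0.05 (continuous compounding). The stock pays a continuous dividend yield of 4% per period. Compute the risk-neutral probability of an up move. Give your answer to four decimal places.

Per-period risk-free factor R = e^0.05 = 1.0513; dividend-adjusted growth = e^(0.05−0.04) = 1.0101.
Risk-neutral probability p = (1.0101 − 0.7)/(1.4 − 0.7) = 0.3101/0.7000 = 0.4429

p = 0.4429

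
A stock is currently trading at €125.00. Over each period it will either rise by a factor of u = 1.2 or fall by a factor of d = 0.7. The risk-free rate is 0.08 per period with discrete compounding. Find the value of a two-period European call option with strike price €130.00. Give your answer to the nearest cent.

€24.76

Risk-neutral probability p = (1 + 0.08 − 0.7)/(1.2 − 0.7) = 0.3800/0.5000 = 0.7600
Terminal stock prices: S_uu = 180, S_ud = 105, S_dd = 61.25
Terminal payoffs (S − K): max(50, 0) = 50, max(-25, 0) = 0, max(-68.75, 0) = 0
Node u (S = 150): V_u = 1/1.08·[0.7600·50.0000 + 0.2400·0.0000] = 35.1852
Node d (S = 87.5): V_d = 1/1.08·[0.7600·0.0000 + 0.2400·0.0000] = 0.0000
Node 0 (S = 125): V_0 = 1/1.08·[0.7600·35.1852 + 0.2400·0.0000] = 24.7599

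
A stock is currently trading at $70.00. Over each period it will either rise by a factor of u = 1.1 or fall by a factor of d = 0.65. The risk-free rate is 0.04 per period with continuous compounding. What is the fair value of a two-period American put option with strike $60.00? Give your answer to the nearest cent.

Risk-neutral probability p = (e^0.04 − 0.65)/(1.1 − 0.65) = 0.3908/0.4500 = 0.8685
Terminal stock prices: S_uu = 84.7, S_ud = 50.05, S_dd = 29.58
Terminal payoffs (K − S): max(-24.7, 0) = 0, max(9.95, 0) = 9.95, max(30.42, 0) = 30.42
Node u (S = 77): continuation = e^(−0.04)·[0.8685·0.0000 + 0.1315·9.9500] = 1.2574; exercise value = 0.0000 ≤ continuation, so V_u = 1.2574
Node d (S = 45.5): continuation = e^(−0.04)·[0.8685·9.9500 + 0.1315·30.4250] = 12.1474; exercise value = 14.5000 > continuation, so V_d = 14.5000 (exercise)
Node 0 (S = 70): continuation = e^(−0.04)·[0.8685·1.2574 + 0.1315·14.5000] = 2.8816; exercise value = 0.0000 ≤ continuation, so V_0 = 2.8816

$2.88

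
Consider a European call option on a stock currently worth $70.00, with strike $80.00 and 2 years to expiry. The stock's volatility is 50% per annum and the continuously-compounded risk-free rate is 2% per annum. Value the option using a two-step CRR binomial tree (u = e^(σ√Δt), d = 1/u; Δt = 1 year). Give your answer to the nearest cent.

CRR parameters: u = e^(σ√Δt) = e^(0.5·√1) = 1.6487, d = 1/u = 0.6065
Per-period rate: rΔt = 0.02·1 = 0.02, so R = e^0.02 = 1.0202
Risk-neutral probability p = (e^0.02 − 0.6065)/(1.6487 − 0.6065) = 0.4137/1.0422 = 0.3969
Terminal stock prices: S_uu = 190.3, S_ud = 70, S_dd = 25.75
Terminal payoffs (S − K): max(110.3, 0) = 110.3, max(-10, 0) = 0, max(-54.25, 0) = 0
Node u (S = 115.4): V_u = e^(−0.02)·[0.3969·110.2797 + 0.6031·0.0000] = 42.9059
Node d (S = 42.46): V_d = e^(−0.02)·[0.3969·0.0000 + 0.6031·0.0000] = 0.0000
Node 0 (S = 70): V_0 = e^(−0.02)·[0.3969·42.9059 + 0.6031·0.0000] = 16.6932

$16.69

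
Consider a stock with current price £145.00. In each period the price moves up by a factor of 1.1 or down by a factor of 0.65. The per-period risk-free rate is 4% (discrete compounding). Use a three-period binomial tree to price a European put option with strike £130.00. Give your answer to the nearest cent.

£7.02

Risk-neutral probability p = (1 + 0.04 − 0.65)/(1.1 − 0.65) = 0.3900/0.4500 = 0.8667
Terminal stock prices: S_uuu = 193, S_uud = 114, S_udd = 67.39, S_ddd = 39.82
Terminal payoffs (K − S): max(-63, 0) = 0, max(15.96, 0) = 15.96, max(62.61, 0) = 62.61, max(90.18, 0) = 90.18
Node uu (S = 175.5): V_uu = 1/1.04·[0.8667·0.0000 + 0.1333·15.9575] = 2.0458
Node ud (S = 103.7): V_ud = 1/1.04·[0.8667·15.9575 + 0.1333·62.6112] = 21.3250
Node dd (S = 61.26): V_dd = 1/1.04·[0.8667·62.6112 + 0.1333·90.1794] = 63.7375
Node u (S = 159.5): V_u = 1/1.04·[0.8667·2.0458 + 0.1333·21.3250] = 4.4388
Node d (S = 94.25): V_d = 1/1.04·[0.8667·21.3250 + 0.1333·63.7375] = 25.9423
Node 0 (S = 145): V_0 = 1/1.04·[0.8667·4.4388 + 0.1333·25.9423] = 7.0250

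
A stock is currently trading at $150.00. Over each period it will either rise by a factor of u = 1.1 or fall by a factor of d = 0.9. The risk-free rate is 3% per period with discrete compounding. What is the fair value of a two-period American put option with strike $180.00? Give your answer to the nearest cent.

Risk-neutral probability p = (1 + 0.03 − 0.9)/(1.1 − 0.9) = 0.1300/0.2000 = 0.6500
Terminal stock prices: S_uu = 181.5, S_ud = 148.5, S_dd = 121.5
Terminal payoffs (K − S): max(-1.5, 0) = 0, max(31.5, 0) = 31.5, max(58.5, 0) = 58.5
Node u (S = 165): continuation = 1/1.03·[0.6500·0.0000 + 0.3500·31.5000] = 10.7039; exercise value = 15.0000 > continuation, so V_u = 15.0000 (exercise)
Node d (S = 135): continuation = 1/1.03·[0.6500·31.5000 + 0.3500·58.5000] = 39.7573; exercise value = 45.0000 > continuation, so V_d = 45.0000 (exercise)
Node 0 (S = 150): continuation = 1/1.03·[0.6500·15.0000 + 0.3500·45.0000] = 24.7573; exercise value = 30.0000 > continuation, so V_0 = 30.0000 (exercise)

$30.00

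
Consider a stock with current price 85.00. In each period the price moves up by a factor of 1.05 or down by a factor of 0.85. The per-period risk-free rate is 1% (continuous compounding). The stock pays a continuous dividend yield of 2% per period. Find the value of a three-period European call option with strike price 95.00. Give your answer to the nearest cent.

1.13

Per-period risk-free factor R = e^0.01 = 1.0101; dividend-adjusted growth = e^(0.01−0.02) = 0.9900.
Risk-neutral probability p = (0.9900 − 0.85)/(1.05 − 0.85) = 0.1400/0.2000 = 0.7002
Terminal stock prices: S_uuu = 98.4, S_uud = 79.66, S_udd = 64.48, S_ddd = 52.2
Terminal payoffs (S − K): max(3.398, 0) = 3.398, max(-15.34, 0) = 0, max(-30.52, 0) = 0, max(-42.8, 0) = 0
Node uu (S = 93.71): V_uu = e^(−0.01)·[0.7002·3.3981 + 0.2998·0.0000] = 2.3559
Node ud (S = 75.86): V_ud = e^(−0.01)·[0.7002·0.0000 + 0.2998·0.0000] = 0.0000
Node dd (S = 61.41): V_dd = e^(−0.01)·[0.7002·0.0000 + 0.2998·0.0000] = 0.0000
Node u (S = 89.25): V_u = e^(−0.01)·[0.7002·2.3559 + 0.2998·0.0000] = 1.6333
Node d (S = 72.25): V_d = e^(−0.01)·[0.7002·0.0000 + 0.2998·0.0000] = 0.0000
Node 0 (S = 85): V_0 = e^(−0.01)·[0.7002·1.6333 + 0.2998·0.0000] = 1.1323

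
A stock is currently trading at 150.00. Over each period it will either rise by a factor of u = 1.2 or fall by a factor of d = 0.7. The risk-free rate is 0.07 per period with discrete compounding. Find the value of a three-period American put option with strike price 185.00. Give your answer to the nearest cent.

Risk-neutral probability p = (1 + 0.07 − 0.7)/(1.2 − 0.7) = 0.3700/0.5000 = 0.7400
Terminal stock prices: S_uuu = 259.2, S_uud = 151.2, S_udd = 88.2, S_ddd = 51.45
Terminal payoffs (K − S): max(-74.2, 0) = 0, max(33.8, 0) = 33.8, max(96.8, 0) = 96.8, max(133.6, 0) = 133.6
Node uu (S = 216): continuation = 1/1.07·[0.7400·0.0000 + 0.2600·33.8000] = 8.2131; exercise value = 0.0000 ≤ continuation, so V_uu = 8.2131
Node ud (S = 126): continuation = 1/1.07·[0.7400·33.8000 + 0.2600·96.8000] = 46.8972; exercise value = 59.0000 > continuation, so V_ud = 59.0000 (exercise)
Node dd (S = 73.5): continuation = 1/1.07·[0.7400·96.8000 + 0.2600·133.5500] = 99.3972; exercise value = 111.5000 > continuation, so V_dd = 111.5000 (exercise)
Node u (S = 180): continuation = 1/1.07·[0.7400·8.2131 + 0.2600·59.0000] = 20.0165; exercise value = 5.0000 ≤ continuation, so V_u = 20.0165
Node d (S = 105): continuation = 1/1.07·[0.7400·59.0000 + 0.2600·111.5000] = 67.8972; exercise value = 80.0000 > continuation, so V_d = 80.0000 (exercise)
Node 0 (S = 150): continuation = 1/1.07·[0.7400·20.0165 + 0.2600·80.0000] = 33.2825; exercise value = 35.0000 > continuation, so V_0 = 35.0000 (exercise)

35.00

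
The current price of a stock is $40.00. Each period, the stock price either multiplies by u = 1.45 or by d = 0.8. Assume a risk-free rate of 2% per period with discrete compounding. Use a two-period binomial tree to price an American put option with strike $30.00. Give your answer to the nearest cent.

Risk-neutral probability p = (1 + 0.02 − 0.8)/(1.45 − 0.8) = 0.2200/0.6500 = 0.3385
Terminal stock prices: S_uu = 84.1, S_ud = 46.4, S_dd = 25.6
Terminal payoffs (K − S): max(-54.1, 0) = 0, max(-16.4, 0) = 0, max(4.4, 0) = 4.4
Node u (S = 58): continuation = 1/1.02·[0.3385·0.0000 + 0.6615·0.0000] = 0.0000; exercise value = 0.0000 ≤ continuation, so V_u = 0.0000
Node d (S = 32): continuation = 1/1.02·[0.3385·0.0000 + 0.6615·4.4000] = 2.8537; exercise value = 0.0000 ≤ continuation, so V_d = 2.8537
Node 0 (S = 40): continuation = 1/1.02·[0.3385·0.0000 + 0.6615·2.8537] = 1.8508; exercise value = 0.0000 ≤ continuation, so V_0 = 1.8508

$1.85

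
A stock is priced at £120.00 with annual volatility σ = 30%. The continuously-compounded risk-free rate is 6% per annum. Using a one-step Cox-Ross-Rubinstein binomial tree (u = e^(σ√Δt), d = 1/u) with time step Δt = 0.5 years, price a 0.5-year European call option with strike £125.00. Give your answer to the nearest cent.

£11.75

CRR parameters: u = e^(σ√Δt) = e^(0.3·√0.5) = 1.2363, d = 1/u = 0.8089
Per-period rate: rΔt = 0.06·0.5 = 0.03, so R = e^0.03 = 1.0305
Risk-neutral probability p = (e^0.03 − 0.8089)/(1.2363 − 0.8089) = 0.2216/0.4275 = 0.5184
Terminal stock prices: S_u = 148.4, S_d = 97.06
Terminal payoffs (S − K): max(23.36, 0) = 23.36, max(-27.94, 0) = 0
Node 0 (S = 120): V_0 = e^(−0.03)·[0.5184·23.3573 + 0.4816·0.0000] = 11.7508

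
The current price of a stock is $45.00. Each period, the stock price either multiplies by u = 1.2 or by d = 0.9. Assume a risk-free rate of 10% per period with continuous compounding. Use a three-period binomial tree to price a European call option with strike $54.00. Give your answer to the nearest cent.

Risk-neutral probability p = (e^0.1 − 0.9)/(1.2 − 0.9) = 0.2052/0.3000 = 0.6839
Terminal stock prices: S_uuu = 77.76, S_uud = 58.32, S_udd = 43.74, S_ddd = 32.81
Terminal payoffs (S − K): max(23.76, 0) = 23.76, max(4.32, 0) = 4.32, max(-10.26, 0) = 0, max(-21.19, 0) = 0
Node uu (S = 64.8): V_uu = e^(−0.1)·[0.6839·23.7600 + 0.3161·4.3200] = 15.9388
Node ud (S = 48.6): V_ud = e^(−0.1)·[0.6839·4.3200 + 0.3161·0.0000] = 2.6733
Node dd (S = 36.45): V_dd = e^(−0.1)·[0.6839·0.0000 + 0.3161·0.0000] = 0.0000
Node u (S = 54): V_u = e^(−0.1)·[0.6839·15.9388 + 0.3161·2.6733] = 10.6279
Node d (S = 40.5): V_d = e^(−0.1)·[0.6839·2.6733 + 0.3161·0.0000] = 1.6543
Node 0 (S = 45): V_0 = e^(−0.1)·[0.6839·10.6279 + 0.3161·1.6543] = 7.0499

$7.05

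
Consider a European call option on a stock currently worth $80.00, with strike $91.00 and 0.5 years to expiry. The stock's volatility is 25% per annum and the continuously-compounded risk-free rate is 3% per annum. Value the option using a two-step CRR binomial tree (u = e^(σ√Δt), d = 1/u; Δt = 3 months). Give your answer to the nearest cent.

CRR parameters: u = e^(σ√Δt) = e^(0.25·√0.25) = 1.1331, d = 1/u = 0.8825
Per-period rate: rΔt = 0.03·0.25 = 0.0075, so R = e^0.0075 = 1.0075
Risk-neutral probability p = (e^0.0075 − 0.8825)/(1.1331 − 0.8825) = 0.1250/0.2507 = 0.4988
Terminal stock prices: S_uu = 102.7, S_ud = 80, S_dd = 62.3
Terminal payoffs (S − K): max(11.72, 0) = 11.72, max(-11, 0) = 0, max(-28.7, 0) = 0
Node u (S = 90.65): V_u = e^(−0.0075)·[0.4988·11.7220 + 0.5012·0.0000] = 5.8036
Node d (S = 70.6): V_d = e^(−0.0075)·[0.4988·0.0000 + 0.5012·0.0000] = 0.0000
Node 0 (S = 80): V_0 = e^(−0.0075)·[0.4988·5.8036 + 0.5012·0.0000] = 2.8733

$2.87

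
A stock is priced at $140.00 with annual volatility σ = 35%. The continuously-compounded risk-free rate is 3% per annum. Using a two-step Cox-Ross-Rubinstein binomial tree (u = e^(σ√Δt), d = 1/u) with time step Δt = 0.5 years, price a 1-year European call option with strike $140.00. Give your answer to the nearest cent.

$19.11

CRR parameters: u = e^(σ√Δt) = e^(0.35·√0.5) = 1.2808, d = 1/u = 0.7808
Per-period rate: rΔt = 0.03·0.5 = 0.015, so R = e^0.015 = 1.0151
Risk-neutral probability p = (e^0.015 − 0.7808)/(1.2808 − 0.7808) = 0.2344/0.5000 = 0.4687
Terminal stock prices: S_uu = 229.7, S_ud = 140, S_dd = 85.34
Terminal payoffs (S − K): max(89.66, 0) = 89.66, max(0, 0) = 0, max(-54.66, 0) = 0
Node u (S = 179.3): V_u = e^(−0.015)·[0.4687·89.6640 + 0.5313·0.0000] = 41.3968
Node d (S = 109.3): V_d = e^(−0.015)·[0.4687·0.0000 + 0.5313·0.0000] = 0.0000
Node 0 (S = 140): V_0 = e^(−0.015)·[0.4687·41.3968 + 0.5313·0.0000] = 19.1124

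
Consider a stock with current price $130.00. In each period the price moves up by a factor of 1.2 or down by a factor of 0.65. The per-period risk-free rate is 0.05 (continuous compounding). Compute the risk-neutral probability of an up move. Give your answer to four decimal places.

Risk-neutral probability p = (e^0.05 − 0.65)/(1.2 − 0.65) = 0.4013/0.5500 = 0.7296

p = 0.7296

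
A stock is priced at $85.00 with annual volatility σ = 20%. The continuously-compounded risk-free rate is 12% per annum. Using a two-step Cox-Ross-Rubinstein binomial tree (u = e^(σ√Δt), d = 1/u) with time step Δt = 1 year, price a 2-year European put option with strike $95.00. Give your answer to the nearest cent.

CRR parameters: u = e^(σ√Δt) = e^(0.2·√1) = 1.2214, d = 1/u = 0.8187
Per-period rate: rΔt = 0.12·1 = 0.12, so R = e^0.12 = 1.1275
Risk-neutral probability p = (e^0.12 − 0.8187)/(1.2214 − 0.8187) = 0.3088/0.4027 = 0.7668
Terminal stock prices: S_uu = 126.8, S_ud = 85, S_dd = 56.98
Terminal payoffs (K − S): max(-31.81, 0) = 0, max(10, 0) = 10, max(38.02, 0) = 38.02
Node u (S = 103.8): V_u = e^(−0.12)·[0.7668·0.0000 + 0.2332·10.0000] = 2.0684
Node d (S = 69.59): V_d = e^(−0.12)·[0.7668·10.0000 + 0.2332·38.0228] = 14.6653
Node 0 (S = 85): V_0 = e^(−0.12)·[0.7668·2.0684 + 0.2332·14.6653] = 4.4400

$4.44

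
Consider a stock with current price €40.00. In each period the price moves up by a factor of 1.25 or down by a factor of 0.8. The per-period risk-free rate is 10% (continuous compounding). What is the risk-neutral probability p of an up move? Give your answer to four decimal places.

Risk-neutral probability p = (e^0.1 − 0.8)/(1.25 − 0.8) = 0.3052/0.4500 = 0.6782

p = 0.6782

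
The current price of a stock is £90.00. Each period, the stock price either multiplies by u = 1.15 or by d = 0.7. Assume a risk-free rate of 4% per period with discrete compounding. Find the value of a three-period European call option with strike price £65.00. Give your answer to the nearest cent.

£34.38

Risk-neutral probability p = (1 + 0.04 − 0.7)/(1.15 − 0.7) = 0.3400/0.4500 = 0.7556
Terminal stock prices: S_uuu = 136.9, S_uud = 83.32, S_udd = 50.71, S_ddd = 30.87
Terminal payoffs (S − K): max(71.88, 0) = 71.88, max(18.32, 0) = 18.32, max(-14.29, 0) = 0, max(-34.13, 0) = 0
Node uu (S = 119): V_uu = 1/1.04·[0.7556·71.8787 + 0.2444·18.3175] = 56.5250
Node ud (S = 72.45): V_ud = 1/1.04·[0.7556·18.3175 + 0.2444·0.0000] = 13.3076
Node dd (S = 44.1): V_dd = 1/1.04·[0.7556·0.0000 + 0.2444·0.0000] = 0.0000
Node u (S = 103.5): V_u = 1/1.04·[0.7556·56.5250 + 0.2444·13.3076] = 44.1930
Node d (S = 63): V_d = 1/1.04·[0.7556·13.3076 + 0.2444·0.0000] = 9.6679
Node 0 (S = 90): V_0 = 1/1.04·[0.7556·44.1930 + 0.2444·9.6679] = 34.3784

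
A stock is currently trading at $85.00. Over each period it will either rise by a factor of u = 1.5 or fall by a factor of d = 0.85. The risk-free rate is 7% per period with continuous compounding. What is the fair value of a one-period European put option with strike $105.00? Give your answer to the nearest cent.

Risk-neutral probability p = (e^0.07 − 0.85)/(1.5 − 0.85) = 0.2225/0.6500 = 0.3423
Terminal stock prices: S_u = 127.5, S_d = 72.25
Terminal payoffs (K − S): max(-22.5, 0) = 0, max(32.75, 0) = 32.75
Node 0 (S = 85): V_0 = e^(−0.07)·[0.3423·0.0000 + 0.6577·32.7500] = 20.0828

$20.08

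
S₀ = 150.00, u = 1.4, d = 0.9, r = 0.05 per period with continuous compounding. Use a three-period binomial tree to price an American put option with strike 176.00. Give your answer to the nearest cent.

Risk-neutral probability p = (e^0.05 − 0.9)/(1.4 − 0.9) = 0.1513/0.5000 = 0.3025
Terminal stock prices: S_uuu = 411.6, S_uud = 264.6, S_udd = 170.1, S_ddd = 109.4
Terminal payoffs (K − S): max(-235.6, 0) = 0, max(-88.6, 0) = 0, max(5.9, 0) = 5.9, max(66.65, 0) = 66.65
Node uu (S = 294): continuation = e^(−0.05)·[0.3025·0.0000 + 0.6975·0.0000] = 0.0000; exercise value = 0.0000 ≤ continuation, so V_uu = 0.0000
Node ud (S = 189): continuation = e^(−0.05)·[0.3025·0.0000 + 0.6975·5.9000] = 3.9143; exercise value = 0.0000 ≤ continuation, so V_ud = 3.9143
Node dd (S = 121.5): continuation = e^(−0.05)·[0.3025·5.9000 + 0.6975·66.6500] = 45.9164; exercise value = 54.5000 > continuation, so V_dd = 54.5000 (exercise)
Node u (S = 210): continuation = e^(−0.05)·[0.3025·0.0000 + 0.6975·3.9143] = 2.5969; exercise value = 0.0000 ≤ continuation, so V_u = 2.5969
Node d (S = 135): continuation = e^(−0.05)·[0.3025·3.9143 + 0.6975·54.5000] = 37.2841; exercise value = 41.0000 > continuation, so V_d = 41.0000 (exercise)
Node 0 (S = 150): continuation = e^(−0.05)·[0.3025·2.5969 + 0.6975·41.0000] = 27.9485; exercise value = 26.0000 ≤ continuation, so V_0 = 27.9485

27.95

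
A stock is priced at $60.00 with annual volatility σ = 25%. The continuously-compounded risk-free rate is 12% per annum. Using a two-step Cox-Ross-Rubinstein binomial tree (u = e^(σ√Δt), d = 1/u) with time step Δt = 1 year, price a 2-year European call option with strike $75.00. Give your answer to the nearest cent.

CRR parameters: u = e^(σ√Δt) = e^(0.25·√1) = 1.2840, d = 1/u = 0.7788
Per-period rate: rΔt = 0.12·1 = 0.12, so R = e^0.12 = 1.1275
Risk-neutral probability p = (e^0.12 − 0.7788)/(1.2840 − 0.7788) = 0.3487/0.5052 = 0.6902
Terminal stock prices: S_uu = 98.92, S_ud = 60, S_dd = 36.39
Terminal payoffs (S − K): max(23.92, 0) = 23.92, max(-15, 0) = 0, max(-38.61, 0) = 0
Node u (S = 77.04): V_u = e^(−0.12)·[0.6902·23.9233 + 0.3098·0.0000] = 14.6443
Node d (S = 46.73): V_d = e^(−0.12)·[0.6902·0.0000 + 0.3098·0.0000] = 0.0000
Node 0 (S = 60): V_0 = e^(−0.12)·[0.6902·14.6443 + 0.3098·0.0000] = 8.9643

$8.96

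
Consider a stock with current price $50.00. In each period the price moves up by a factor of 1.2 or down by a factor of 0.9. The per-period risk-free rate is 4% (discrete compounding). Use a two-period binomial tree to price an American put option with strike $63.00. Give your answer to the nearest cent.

$13.00

Risk-neutral probability p = (1 + 0.04 − 0.9)/(1.2 − 0.9) = 0.1400/0.3000 = 0.4667
Terminal stock prices: S_uu = 72, S_ud = 54, S_dd = 40.5
Terminal payoffs (K − S): max(-9, 0) = 0, max(9, 0) = 9, max(22.5, 0) = 22.5
Node u (S = 60): continuation = 1/1.04·[0.4667·0.0000 + 0.5333·9.0000] = 4.6154; exercise value = 3.0000 ≤ continuation, so V_u = 4.6154
Node d (S = 45): continuation = 1/1.04·[0.4667·9.0000 + 0.5333·22.5000] = 15.5769; exercise value = 18.0000 > continuation, so V_d = 18.0000 (exercise)
Node 0 (S = 50): continuation = 1/1.04·[0.4667·4.6154 + 0.5333·18.0000] = 11.3018; exercise value = 13.0000 > continuation, so V_0 = 13.0000 (exercise)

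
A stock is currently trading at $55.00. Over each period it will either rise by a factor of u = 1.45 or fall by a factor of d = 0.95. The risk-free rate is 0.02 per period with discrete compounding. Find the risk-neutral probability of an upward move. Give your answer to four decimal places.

p = 0.1400

Risk-neutral probability p = (1 + 0.02 − 0.95)/(1.45 − 0.95) = 0.0700/0.5000 = 0.1400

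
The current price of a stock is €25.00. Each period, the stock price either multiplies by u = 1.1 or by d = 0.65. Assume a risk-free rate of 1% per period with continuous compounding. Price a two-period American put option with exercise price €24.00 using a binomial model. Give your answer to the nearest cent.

Risk-neutral probability p = (e^0.01 − 0.65)/(1.1 − 0.65) = 0.3601/0.4500 = 0.8001
Terminal stock prices: S_uu = 30.25, S_ud = 17.88, S_dd = 10.56
Terminal payoffs (K − S): max(-6.25, 0) = 0, max(6.125, 0) = 6.125, max(13.44, 0) = 13.44
Node u (S = 27.5): continuation = e^(−0.01)·[0.8001·0.0000 + 0.1999·6.1250] = 1.2121; exercise value = 0.0000 ≤ continuation, so V_u = 1.2121
Node d (S = 16.25): continuation = e^(−0.01)·[0.8001·6.1250 + 0.1999·13.4375] = 7.5112; exercise value = 7.7500 > continuation, so V_d = 7.7500 (exercise)
Node 0 (S = 25): continuation = e^(−0.01)·[0.8001·1.2121 + 0.1999·7.7500] = 2.4939; exercise value = 0.0000 ≤ continuation, so V_0 = 2.4939

€2.49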